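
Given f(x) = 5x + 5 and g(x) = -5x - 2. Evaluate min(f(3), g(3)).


-17


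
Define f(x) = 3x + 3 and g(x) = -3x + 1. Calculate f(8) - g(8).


f(8) = 27
g(8) = -23
Difference = 50

50


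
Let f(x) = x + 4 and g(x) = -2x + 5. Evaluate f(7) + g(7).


f(7) = 11
g(7) = -9
Sum = 2

2


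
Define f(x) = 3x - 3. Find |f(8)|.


21


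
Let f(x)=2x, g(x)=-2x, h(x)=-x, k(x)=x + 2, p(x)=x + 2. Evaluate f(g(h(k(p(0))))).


p(0) = 2
k(2) = 4
h(4) = -4
g(-4) = 8
f(8) = 16

16


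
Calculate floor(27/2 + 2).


27/2 = 13.5
13.5 + 2 = 15.5
floor(15.5) = 15

15


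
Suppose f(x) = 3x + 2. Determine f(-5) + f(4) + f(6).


f(-5) = -13
f(4) = 14
f(6) = 20
Sum = 21

21


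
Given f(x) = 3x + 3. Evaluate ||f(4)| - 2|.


f(4) = 15
|15| = 15
|15 - 2| = 13

13


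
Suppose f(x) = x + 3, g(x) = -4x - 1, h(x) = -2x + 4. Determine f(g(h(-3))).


h(-3) = 10
g(10) = -41
f(-41) = -38

-38


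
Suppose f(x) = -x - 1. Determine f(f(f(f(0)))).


f(0) = -1
f(-1) = 0
f(0) = -1
f(-1) = 0

0


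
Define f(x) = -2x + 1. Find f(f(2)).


7


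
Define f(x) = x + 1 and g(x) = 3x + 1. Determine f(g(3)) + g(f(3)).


f(g(3)) = 11
g(f(3)) = 13
Sum = 24

24


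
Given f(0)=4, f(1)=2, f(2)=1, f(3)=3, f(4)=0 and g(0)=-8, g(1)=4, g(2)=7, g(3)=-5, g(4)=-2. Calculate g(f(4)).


f(4) = 0
g(0) = -8

-8


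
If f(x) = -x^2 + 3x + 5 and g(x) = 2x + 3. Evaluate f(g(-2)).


g(-2) = -1
f(-1) = (-1)*(-1)^2 + 3*(-1) + 5 = 1

1


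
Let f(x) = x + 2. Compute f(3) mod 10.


f(3) = 5
5 mod 10 = 5

5


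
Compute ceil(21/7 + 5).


21/7 = 3
3 + 5 = 8
ceil(8) = 8

8


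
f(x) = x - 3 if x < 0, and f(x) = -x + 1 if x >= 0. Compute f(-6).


-6 satisfies x < 0
f(-6) = -9

-9


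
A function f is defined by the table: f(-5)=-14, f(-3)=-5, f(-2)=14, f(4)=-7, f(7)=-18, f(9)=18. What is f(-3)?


-5


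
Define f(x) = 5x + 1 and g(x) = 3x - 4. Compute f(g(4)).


g(4) = 8
f(8) = 41

41


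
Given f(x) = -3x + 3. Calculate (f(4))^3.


f(4) = -9
(-9)^3 = -729

-729


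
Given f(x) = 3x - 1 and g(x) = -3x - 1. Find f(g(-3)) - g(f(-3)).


f(g(-3)) = 23
g(f(-3)) = 29
Difference = -6

-6


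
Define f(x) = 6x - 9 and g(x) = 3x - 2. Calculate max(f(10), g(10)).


f(10) = 51
g(10) = 28
max = 51

51


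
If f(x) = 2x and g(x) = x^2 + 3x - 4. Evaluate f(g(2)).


12


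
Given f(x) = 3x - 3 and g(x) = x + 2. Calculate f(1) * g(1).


0


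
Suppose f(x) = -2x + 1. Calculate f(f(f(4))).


f(4) = -7
f(-7) = 15
f(15) = -29

-29


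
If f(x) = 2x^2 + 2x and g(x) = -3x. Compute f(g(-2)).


g(-2) = 6
f(6) = 2*(6)^2 + 2*(6) = 84

84


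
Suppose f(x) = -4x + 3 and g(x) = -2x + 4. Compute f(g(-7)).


g(-7) = 18
f(18) = -69

-69


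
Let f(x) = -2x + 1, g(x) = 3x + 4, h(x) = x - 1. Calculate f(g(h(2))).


h(2) = 1
g(1) = 7
f(7) = -13

-13


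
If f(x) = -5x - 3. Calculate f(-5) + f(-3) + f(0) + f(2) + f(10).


-35


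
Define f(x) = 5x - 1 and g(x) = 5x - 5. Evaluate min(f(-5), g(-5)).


f(-5) = -26
g(-5) = -30
min = -30

-30


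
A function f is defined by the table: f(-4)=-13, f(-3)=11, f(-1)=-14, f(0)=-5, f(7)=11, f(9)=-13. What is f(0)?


-5


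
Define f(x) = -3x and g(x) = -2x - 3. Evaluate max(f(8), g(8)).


-19


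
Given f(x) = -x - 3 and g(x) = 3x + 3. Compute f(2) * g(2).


f(2) = -5
g(2) = 9
Product = -45

-45


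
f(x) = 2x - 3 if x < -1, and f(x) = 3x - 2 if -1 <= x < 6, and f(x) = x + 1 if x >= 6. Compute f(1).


1 satisfies -1 <= x < 6
f(1) = 1

1


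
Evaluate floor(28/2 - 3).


28/2 = 14
14 - 3 = 11
floor(11) = 11

11


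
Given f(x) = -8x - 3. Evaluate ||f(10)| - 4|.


f(10) = -83
|-83| = 83
|83 - 4| = 79

79


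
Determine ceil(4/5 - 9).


-8


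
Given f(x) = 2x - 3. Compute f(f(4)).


f(4) = 5
f(5) = 7

7


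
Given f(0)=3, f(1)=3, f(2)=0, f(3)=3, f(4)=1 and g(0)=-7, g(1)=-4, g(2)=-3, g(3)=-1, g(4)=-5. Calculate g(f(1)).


f(1) = 3
g(3) = -1

-1


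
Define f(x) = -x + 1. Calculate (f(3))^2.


f(3) = -2
(-2)^2 = 4

4


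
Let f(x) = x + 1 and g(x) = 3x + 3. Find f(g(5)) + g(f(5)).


f(g(5)) = 19
g(f(5)) = 21
Sum = 40

40


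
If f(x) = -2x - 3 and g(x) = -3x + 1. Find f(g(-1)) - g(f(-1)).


f(g(-1)) = -11
g(f(-1)) = 4
Difference = -15

-15


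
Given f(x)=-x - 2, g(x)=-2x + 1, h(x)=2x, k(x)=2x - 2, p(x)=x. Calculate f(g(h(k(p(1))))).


p(1) = 1
k(1) = 0
h(0) = 0
g(0) = 1
f(1) = -3

-3


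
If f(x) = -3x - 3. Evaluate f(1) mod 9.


3


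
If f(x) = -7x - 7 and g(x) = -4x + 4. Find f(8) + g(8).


f(8) = -63
g(8) = -28
Sum = -91

-91


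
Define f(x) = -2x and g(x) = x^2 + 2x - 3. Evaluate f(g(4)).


g(4) = 21
f(21) = -42

-42


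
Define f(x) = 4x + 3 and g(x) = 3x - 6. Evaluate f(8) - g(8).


f(8) = 35
g(8) = 18
Difference = 17

17


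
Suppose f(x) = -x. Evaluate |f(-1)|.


f(-1) = 1
|1| = 1

1


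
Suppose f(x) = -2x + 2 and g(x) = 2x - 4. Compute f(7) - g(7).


f(7) = -12
g(7) = 10
Difference = -22

-22


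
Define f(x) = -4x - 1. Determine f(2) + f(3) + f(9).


-59


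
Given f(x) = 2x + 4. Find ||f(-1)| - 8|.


6


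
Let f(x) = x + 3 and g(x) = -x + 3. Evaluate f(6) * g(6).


f(6) = 9
g(6) = -3
Product = -27

-27


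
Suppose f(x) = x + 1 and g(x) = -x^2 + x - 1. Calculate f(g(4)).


g(4) = -13
f(-13) = -12

-12


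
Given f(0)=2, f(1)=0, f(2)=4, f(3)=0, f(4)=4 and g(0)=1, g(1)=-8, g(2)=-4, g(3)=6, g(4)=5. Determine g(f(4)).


5


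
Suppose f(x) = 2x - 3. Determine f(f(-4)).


f(-4) = -11
f(-11) = -25

-25


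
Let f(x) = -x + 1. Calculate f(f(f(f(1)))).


1


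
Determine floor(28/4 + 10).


17


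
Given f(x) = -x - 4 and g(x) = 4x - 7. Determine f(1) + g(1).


f(1) = -5
g(1) = -3
Sum = -8

-8


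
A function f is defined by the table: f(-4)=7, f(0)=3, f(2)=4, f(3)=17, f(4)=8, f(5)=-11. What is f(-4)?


Reading from the table at x = -4

7


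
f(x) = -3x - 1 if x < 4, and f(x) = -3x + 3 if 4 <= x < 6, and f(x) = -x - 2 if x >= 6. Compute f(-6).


-6 satisfies x < 4
f(-6) = 17

17


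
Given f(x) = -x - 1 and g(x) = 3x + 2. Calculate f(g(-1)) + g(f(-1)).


f(g(-1)) = 0
g(f(-1)) = 2
Sum = 2

2


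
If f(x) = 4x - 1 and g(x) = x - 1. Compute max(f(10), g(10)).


f(10) = 39
g(10) = 9
max = 39

39


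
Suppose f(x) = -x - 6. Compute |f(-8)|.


2


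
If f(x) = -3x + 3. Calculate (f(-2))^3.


729


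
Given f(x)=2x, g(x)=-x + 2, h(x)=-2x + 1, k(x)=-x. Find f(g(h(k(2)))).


k(2) = -2
h(-2) = 5
g(5) = -3
f(-3) = -6

-6


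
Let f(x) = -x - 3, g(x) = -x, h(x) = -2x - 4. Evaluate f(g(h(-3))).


-1


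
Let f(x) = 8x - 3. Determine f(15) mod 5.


f(15) = 117
117 mod 5 = 2

2


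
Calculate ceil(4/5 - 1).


4/5 = 0.8
0.8 - 1 = -0.2
ceil(-0.2) = 0

0


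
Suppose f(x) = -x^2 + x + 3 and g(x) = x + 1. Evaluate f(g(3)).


g(3) = 4
f(4) = (-1)*(4)^2 + 1*(4) + 3 = -9

-9


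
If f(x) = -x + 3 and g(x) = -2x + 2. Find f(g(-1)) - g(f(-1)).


f(g(-1)) = -1
g(f(-1)) = -6
Difference = 5

5


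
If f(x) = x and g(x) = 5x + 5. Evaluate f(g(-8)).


g(-8) = -35
f(-35) = -35

-35


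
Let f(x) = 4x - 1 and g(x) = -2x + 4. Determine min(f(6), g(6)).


f(6) = 23
g(6) = -8
min = -8

-8


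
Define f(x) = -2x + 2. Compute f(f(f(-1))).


14


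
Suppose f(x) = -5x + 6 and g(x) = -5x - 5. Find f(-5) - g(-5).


11


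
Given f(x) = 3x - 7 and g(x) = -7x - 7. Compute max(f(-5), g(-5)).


28


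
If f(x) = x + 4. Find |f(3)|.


7


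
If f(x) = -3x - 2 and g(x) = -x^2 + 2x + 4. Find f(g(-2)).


g(-2) = -4
f(-4) = 10

10


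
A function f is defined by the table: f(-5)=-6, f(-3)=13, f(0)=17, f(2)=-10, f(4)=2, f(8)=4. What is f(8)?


Reading from the table at x = 8

4


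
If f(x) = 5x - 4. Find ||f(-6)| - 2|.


f(-6) = -34
|-34| = 34
|34 - 2| = 32

32


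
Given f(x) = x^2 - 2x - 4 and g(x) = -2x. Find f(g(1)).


g(1) = -2
f(-2) = 1*(-2)^2 - 2*(-2) - 4 = 4

4


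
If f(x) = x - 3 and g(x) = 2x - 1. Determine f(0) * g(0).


f(0) = -3
g(0) = -1
Product = 3

3


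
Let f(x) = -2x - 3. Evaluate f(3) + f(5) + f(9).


f(3) = -9
f(5) = -13
f(9) = -21
Sum = -43

-43


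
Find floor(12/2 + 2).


12/2 = 6
6 + 2 = 8
floor(8) = 8

8


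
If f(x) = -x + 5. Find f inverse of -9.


Solve -x + 5 = -9
x = (-9 - 5) / (-1) = 14

14


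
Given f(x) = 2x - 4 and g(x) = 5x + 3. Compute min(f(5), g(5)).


f(5) = 6
g(5) = 28
min = 6

6


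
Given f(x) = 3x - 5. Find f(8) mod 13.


f(8) = 19
19 mod 13 = 6

6


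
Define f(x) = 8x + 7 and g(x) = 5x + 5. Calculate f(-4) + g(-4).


f(-4) = -25
g(-4) = -15
Sum = -40

-40


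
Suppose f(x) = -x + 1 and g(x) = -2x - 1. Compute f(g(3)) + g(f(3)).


f(g(3)) = 8
g(f(3)) = 3
Sum = 11

11


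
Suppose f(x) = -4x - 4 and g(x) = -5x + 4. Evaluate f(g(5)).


g(5) = -21
f(-21) = 80

80


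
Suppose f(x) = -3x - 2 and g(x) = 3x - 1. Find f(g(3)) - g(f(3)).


f(g(3)) = -26
g(f(3)) = -34
Difference = 8

8


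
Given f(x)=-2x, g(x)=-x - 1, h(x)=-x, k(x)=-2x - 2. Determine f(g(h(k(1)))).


k(1) = -4
h(-4) = 4
g(4) = -5
f(-5) = 10

10


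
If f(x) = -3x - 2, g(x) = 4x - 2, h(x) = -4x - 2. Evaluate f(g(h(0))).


h(0) = -2
g(-2) = -10
f(-10) = 28

28


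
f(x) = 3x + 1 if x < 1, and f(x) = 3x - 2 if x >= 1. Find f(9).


9 satisfies x >= 1
f(9) = 25

25


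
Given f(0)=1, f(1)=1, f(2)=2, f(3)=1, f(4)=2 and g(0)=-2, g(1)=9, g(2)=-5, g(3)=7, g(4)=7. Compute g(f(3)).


f(3) = 1
g(1) = 9

9


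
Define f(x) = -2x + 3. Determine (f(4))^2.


f(4) = -5
(-5)^2 = 25

25


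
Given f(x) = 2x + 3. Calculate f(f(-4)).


f(-4) = -5
f(-5) = -7

-7


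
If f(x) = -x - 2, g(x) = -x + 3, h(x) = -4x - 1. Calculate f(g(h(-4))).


10


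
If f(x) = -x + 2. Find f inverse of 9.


Solve -x + 2 = 9
x = (9 - 2) / (-1) = -7

-7


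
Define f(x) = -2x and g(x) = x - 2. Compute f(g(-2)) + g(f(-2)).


10


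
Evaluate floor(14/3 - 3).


14/3 = 4.6667
4.6667 - 3 = 1.6667
floor(1.6667) = 1

1


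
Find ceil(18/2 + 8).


18/2 = 9
9 + 8 = 17
ceil(17) = 17

17


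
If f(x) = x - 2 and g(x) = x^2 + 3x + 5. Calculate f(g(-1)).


1


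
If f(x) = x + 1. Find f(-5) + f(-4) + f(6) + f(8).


9


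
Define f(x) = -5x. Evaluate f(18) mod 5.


f(18) = -90
-90 mod 5 = 0

0


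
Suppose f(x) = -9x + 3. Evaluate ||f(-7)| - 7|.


f(-7) = 66
|66| = 66
|66 - 7| = 59

59


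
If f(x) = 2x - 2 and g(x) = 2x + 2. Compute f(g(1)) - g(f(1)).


f(g(1)) = 6
g(f(1)) = 2
Difference = 4

4


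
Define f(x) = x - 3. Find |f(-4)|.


f(-4) = -7
|-7| = 7

7


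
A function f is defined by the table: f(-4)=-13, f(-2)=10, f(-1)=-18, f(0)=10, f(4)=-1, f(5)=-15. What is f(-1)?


Reading from the table at x = -1

-18


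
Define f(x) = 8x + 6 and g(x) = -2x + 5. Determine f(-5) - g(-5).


f(-5) = -34
g(-5) = 15
Difference = -49

-49


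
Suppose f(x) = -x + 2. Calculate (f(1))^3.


1


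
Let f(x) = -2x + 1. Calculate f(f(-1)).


f(-1) = 3
f(3) = -5

-5


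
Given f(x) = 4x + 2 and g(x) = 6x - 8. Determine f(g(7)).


g(7) = 34
f(34) = 138

138


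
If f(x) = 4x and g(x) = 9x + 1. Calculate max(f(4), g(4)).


f(4) = 16
g(4) = 37
max = 37

37


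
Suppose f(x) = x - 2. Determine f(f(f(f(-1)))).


f(-1) = -3
f(-3) = -5
f(-5) = -7
f(-7) = -9

-9


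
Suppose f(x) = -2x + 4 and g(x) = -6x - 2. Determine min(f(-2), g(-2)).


8


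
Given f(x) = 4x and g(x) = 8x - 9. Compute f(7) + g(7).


f(7) = 28
g(7) = 47
Sum = 75

75


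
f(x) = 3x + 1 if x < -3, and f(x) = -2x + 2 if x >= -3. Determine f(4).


4 satisfies x >= -3
f(4) = -6

-6


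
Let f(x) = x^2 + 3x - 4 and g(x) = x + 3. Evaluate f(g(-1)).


g(-1) = 2
f(2) = 1*(2)^2 + 3*(2) - 4 = 6

6


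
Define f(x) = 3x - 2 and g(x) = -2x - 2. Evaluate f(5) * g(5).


f(5) = 13
g(5) = -12
Product = -156

-156


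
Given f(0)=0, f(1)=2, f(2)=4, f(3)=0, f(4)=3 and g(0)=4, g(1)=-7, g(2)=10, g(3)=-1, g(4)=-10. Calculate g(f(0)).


4


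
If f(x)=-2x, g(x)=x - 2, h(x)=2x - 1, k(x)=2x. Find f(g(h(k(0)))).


k(0) = 0
h(0) = -1
g(-1) = -3
f(-3) = 6

6


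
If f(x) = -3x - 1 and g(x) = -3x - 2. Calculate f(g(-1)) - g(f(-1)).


f(g(-1)) = -4
g(f(-1)) = -8
Difference = 4

4


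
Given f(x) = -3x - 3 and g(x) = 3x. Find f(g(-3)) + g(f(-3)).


42


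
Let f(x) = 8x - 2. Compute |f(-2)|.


f(-2) = -18
|-18| = 18

18


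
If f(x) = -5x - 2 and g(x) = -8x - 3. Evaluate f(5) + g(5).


f(5) = -27
g(5) = -43
Sum = -70

-70


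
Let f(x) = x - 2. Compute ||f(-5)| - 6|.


f(-5) = -7
|-7| = 7
|7 - 6| = 1

1


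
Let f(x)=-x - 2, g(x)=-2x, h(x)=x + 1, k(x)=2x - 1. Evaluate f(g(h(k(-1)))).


k(-1) = -3
h(-3) = -2
g(-2) = 4
f(4) = -6

-6


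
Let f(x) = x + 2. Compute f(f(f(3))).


f(3) = 5
f(5) = 7
f(7) = 9

9


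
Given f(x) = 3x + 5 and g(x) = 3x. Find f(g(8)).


g(8) = 24
f(24) = 77

77


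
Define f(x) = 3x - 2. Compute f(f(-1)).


f(-1) = -5
f(-5) = -17

-17


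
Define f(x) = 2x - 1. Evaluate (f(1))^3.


f(1) = 1
(1)^3 = 1

1


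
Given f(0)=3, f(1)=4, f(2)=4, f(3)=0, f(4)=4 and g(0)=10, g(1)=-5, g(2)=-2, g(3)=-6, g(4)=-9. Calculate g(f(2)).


f(2) = 4
g(4) = -9

-9


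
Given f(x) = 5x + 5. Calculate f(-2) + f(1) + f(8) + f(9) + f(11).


f(-2) = -5
f(1) = 10
f(8) = 45
f(9) = 50
f(11) = 60
Sum = 160

160


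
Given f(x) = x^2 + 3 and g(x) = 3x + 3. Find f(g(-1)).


g(-1) = 0
f(0) = 1*(0)^2 + 3 = 3

3


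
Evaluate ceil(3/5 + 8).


3/5 = 0.6
0.6 + 8 = 8.6
ceil(8.6) = 9

9


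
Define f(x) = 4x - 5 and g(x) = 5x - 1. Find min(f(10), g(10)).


f(10) = 35
g(10) = 49
min = 35

35


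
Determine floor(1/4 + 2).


2


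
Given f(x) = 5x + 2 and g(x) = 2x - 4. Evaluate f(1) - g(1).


f(1) = 7
g(1) = -2
Difference = 9

9


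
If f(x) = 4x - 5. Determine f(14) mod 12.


f(14) = 51
51 mod 12 = 3

3


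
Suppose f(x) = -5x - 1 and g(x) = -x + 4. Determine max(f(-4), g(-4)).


f(-4) = 19
g(-4) = 8
max = 19

19


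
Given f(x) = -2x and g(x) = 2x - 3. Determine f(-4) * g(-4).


f(-4) = 8
g(-4) = -11
Product = -88

-88


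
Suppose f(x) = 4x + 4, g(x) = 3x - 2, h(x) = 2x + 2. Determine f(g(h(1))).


h(1) = 4
g(4) = 10
f(10) = 44

44


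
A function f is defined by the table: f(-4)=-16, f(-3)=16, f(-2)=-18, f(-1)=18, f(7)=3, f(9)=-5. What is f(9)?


-5


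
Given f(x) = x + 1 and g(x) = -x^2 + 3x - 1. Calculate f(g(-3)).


g(-3) = -19
f(-19) = -18

-18


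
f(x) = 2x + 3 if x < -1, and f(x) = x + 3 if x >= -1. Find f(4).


4 satisfies x >= -1
f(4) = 7

7


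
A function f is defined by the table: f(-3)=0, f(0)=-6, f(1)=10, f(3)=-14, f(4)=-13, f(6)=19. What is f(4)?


-13


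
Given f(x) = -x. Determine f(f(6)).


6


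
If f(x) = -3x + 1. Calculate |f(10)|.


f(10) = -29
|-29| = 29

29


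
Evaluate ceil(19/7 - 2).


1


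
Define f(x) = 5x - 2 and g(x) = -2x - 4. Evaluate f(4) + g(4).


6


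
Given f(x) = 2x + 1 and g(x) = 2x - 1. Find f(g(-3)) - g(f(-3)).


f(g(-3)) = -13
g(f(-3)) = -11
Difference = -2

-2


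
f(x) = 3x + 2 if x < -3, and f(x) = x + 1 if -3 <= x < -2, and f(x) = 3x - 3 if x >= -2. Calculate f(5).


5 satisfies x >= -2
f(5) = 12

12


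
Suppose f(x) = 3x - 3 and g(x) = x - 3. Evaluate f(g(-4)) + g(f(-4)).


f(g(-4)) = -24
g(f(-4)) = -18
Sum = -42

-42


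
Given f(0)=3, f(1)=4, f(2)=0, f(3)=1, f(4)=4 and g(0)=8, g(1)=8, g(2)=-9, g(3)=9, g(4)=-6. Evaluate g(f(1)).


f(1) = 4
g(4) = -6

-6


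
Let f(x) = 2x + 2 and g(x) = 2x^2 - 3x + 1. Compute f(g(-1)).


g(-1) = 6
f(6) = 14

14


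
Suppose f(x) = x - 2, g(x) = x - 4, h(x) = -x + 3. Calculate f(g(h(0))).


h(0) = 3
g(3) = -1
f(-1) = -3

-3


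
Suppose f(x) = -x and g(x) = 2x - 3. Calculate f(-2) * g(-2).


f(-2) = 2
g(-2) = -7
Product = -14

-14


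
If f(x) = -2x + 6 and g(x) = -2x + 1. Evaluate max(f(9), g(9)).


-12


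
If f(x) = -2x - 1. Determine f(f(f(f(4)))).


f(4) = -9
f(-9) = 17
f(17) = -35
f(-35) = 69

69


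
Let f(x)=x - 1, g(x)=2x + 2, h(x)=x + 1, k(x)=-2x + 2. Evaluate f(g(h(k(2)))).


k(2) = -2
h(-2) = -1
g(-1) = 0
f(0) = -1

-1


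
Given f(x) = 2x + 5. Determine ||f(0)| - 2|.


f(0) = 5
|5| = 5
|5 - 2| = 3

3


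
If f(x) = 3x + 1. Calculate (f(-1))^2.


f(-1) = -2
(-2)^2 = 4

4


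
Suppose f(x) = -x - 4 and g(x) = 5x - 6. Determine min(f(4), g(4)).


f(4) = -8
g(4) = 14
min = -8

-8


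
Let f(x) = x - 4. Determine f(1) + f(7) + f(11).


f(1) = -3
f(7) = 3
f(11) = 7
Sum = 7

7


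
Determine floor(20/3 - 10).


20/3 = 6.6667
6.6667 - 10 = -3.3333
floor(-3.3333) = -4

-4


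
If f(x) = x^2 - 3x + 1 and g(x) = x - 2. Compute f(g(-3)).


41


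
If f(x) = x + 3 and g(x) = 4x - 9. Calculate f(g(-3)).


g(-3) = -21
f(-21) = -18

-18


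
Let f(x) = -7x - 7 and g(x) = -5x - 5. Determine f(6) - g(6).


f(6) = -49
g(6) = -35
Difference = -14

-14


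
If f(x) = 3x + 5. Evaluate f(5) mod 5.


f(5) = 20
20 mod 5 = 0

0


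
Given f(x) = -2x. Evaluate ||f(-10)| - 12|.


f(-10) = 20
|20| = 20
|20 - 12| = 8

8


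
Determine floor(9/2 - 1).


3


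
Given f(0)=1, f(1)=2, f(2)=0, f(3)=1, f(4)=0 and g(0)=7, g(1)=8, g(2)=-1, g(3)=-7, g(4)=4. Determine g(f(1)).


-1


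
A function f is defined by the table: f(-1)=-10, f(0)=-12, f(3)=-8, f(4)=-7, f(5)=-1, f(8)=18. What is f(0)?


Reading from the table at x = 0

-12


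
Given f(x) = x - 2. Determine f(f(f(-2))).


f(-2) = -4
f(-4) = -6
f(-6) = -8

-8


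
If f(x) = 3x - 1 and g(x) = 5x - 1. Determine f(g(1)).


g(1) = 4
f(4) = 11

11


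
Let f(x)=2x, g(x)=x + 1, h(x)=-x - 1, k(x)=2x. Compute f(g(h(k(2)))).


k(2) = 4
h(4) = -5
g(-5) = -4
f(-4) = -8

-8


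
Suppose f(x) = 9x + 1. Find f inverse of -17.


Solve 9x + 1 = -17
x = (-17 - 1) / 9 = -2

-2


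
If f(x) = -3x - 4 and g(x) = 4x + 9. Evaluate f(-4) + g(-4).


f(-4) = 8
g(-4) = -7
Sum = 1

1


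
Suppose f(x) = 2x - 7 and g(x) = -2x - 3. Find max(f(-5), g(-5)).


7


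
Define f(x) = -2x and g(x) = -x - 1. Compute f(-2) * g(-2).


f(-2) = 4
g(-2) = 1
Product = 4

4


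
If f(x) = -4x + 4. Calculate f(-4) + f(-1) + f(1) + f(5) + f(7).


f(-4) = 20
f(-1) = 8
f(1) = 0
f(5) = -16
f(7) = -24
Sum = -12

-12


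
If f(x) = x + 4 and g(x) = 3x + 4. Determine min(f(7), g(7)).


f(7) = 11
g(7) = 25
min = 11

11


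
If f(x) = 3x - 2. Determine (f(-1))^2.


f(-1) = -5
(-5)^2 = 25

25


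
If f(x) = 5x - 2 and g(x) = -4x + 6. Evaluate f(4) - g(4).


f(4) = 18
g(4) = -10
Difference = 28

28


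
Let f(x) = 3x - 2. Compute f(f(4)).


f(4) = 10
f(10) = 28

28


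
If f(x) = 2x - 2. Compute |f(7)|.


f(7) = 12
|12| = 12

12


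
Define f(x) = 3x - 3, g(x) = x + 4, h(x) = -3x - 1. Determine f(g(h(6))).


h(6) = -19
g(-19) = -15
f(-15) = -48

-48


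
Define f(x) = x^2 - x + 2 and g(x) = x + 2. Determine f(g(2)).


g(2) = 4
f(4) = 1*(4)^2 - 1*(4) + 2 = 14

14


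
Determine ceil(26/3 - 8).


26/3 = 8.6667
8.6667 - 8 = 0.6667
ceil(0.6667) = 1

1


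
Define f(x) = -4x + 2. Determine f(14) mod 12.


f(14) = -54
-54 mod 12 = 6

6


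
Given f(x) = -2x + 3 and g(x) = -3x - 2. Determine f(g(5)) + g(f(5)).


56


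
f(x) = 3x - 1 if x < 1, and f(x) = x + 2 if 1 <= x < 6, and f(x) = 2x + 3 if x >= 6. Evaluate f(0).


0 satisfies x < 1
f(0) = -1

-1


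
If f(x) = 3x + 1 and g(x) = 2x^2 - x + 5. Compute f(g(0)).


g(0) = 5
f(5) = 16

16


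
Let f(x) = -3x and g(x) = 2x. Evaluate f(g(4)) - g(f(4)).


f(g(4)) = -24
g(f(4)) = -24
Difference = 0

0


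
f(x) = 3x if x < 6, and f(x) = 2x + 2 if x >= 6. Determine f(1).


1 satisfies x < 6
f(1) = 3

3


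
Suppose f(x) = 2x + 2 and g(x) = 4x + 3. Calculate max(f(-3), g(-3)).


-4


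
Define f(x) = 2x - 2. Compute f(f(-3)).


f(-3) = -8
f(-8) = -18

-18


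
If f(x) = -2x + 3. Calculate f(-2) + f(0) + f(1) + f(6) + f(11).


-17


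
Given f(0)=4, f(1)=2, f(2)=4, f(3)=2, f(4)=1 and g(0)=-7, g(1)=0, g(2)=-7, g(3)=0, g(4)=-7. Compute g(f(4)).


f(4) = 1
g(1) = 0

0


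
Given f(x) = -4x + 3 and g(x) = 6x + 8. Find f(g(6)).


g(6) = 44
f(44) = -173

-173


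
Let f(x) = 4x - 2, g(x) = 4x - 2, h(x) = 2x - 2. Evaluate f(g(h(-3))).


h(-3) = -8
g(-8) = -34
f(-34) = -138

-138


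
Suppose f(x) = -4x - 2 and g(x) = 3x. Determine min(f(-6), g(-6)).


f(-6) = 22
g(-6) = -18
min = -18

-18


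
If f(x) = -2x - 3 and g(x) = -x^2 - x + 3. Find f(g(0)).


g(0) = 3
f(3) = -9

-9


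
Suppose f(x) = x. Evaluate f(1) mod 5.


f(1) = 1
1 mod 5 = 1

1


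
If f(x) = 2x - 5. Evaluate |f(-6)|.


f(-6) = -17
|-17| = 17

17


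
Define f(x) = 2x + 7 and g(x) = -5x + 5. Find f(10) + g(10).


-18


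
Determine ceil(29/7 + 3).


29/7 = 4.1429
4.1429 + 3 = 7.1429
ceil(7.1429) = 8

8


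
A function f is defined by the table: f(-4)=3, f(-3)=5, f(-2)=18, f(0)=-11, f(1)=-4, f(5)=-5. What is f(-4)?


Reading from the table at x = -4

3


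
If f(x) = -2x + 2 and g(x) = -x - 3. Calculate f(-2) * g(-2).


-6


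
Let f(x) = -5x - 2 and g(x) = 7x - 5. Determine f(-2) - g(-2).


27


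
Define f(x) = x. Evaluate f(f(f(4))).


4


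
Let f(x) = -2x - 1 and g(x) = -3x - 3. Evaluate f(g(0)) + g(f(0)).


f(g(0)) = 5
g(f(0)) = 0
Sum = 5

5


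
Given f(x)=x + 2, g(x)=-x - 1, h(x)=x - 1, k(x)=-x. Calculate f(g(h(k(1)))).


k(1) = -1
h(-1) = -2
g(-2) = 1
f(1) = 3

3


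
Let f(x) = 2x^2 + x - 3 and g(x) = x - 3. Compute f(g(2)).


g(2) = -1
f(-1) = 2*(-1)^2 + 1*(-1) - 3 = -2

-2


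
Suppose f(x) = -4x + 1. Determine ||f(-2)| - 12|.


f(-2) = 9
|9| = 9
|9 - 12| = 3

3


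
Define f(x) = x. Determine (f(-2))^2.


4


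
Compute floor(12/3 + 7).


12/3 = 4
4 + 7 = 11
floor(11) = 11

11


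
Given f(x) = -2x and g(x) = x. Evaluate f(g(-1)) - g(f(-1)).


f(g(-1)) = 2
g(f(-1)) = 2
Difference = 0

0


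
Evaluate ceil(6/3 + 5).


6/3 = 2
2 + 5 = 7
ceil(7) = 7

7


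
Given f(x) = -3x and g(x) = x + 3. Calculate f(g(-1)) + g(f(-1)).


f(g(-1)) = -6
g(f(-1)) = 6
Sum = 0

0


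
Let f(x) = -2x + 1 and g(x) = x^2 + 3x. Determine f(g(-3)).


g(-3) = 0
f(0) = 1

1


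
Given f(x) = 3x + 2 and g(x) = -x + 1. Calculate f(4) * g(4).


f(4) = 14
g(4) = -3
Product = -42

-42


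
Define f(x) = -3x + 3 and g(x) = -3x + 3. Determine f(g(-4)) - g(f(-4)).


f(g(-4)) = -42
g(f(-4)) = -42
Difference = 0

0


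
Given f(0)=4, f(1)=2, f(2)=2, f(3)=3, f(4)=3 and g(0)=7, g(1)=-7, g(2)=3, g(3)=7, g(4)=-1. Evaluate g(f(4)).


f(4) = 3
g(3) = 7

7


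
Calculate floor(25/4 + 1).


25/4 = 6.25
6.25 + 1 = 7.25
floor(7.25) = 7

7


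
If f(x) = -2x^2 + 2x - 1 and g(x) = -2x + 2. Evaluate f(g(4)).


g(4) = -6
f(-6) = (-2)*(-6)^2 + 2*(-6) - 1 = -85

-85


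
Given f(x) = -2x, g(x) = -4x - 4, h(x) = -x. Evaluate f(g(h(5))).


-32


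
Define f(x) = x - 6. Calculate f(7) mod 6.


f(7) = 1
1 mod 6 = 1

1


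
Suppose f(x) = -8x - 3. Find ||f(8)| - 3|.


f(8) = -67
|-67| = 67
|67 - 3| = 64

64


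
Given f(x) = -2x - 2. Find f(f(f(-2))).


10


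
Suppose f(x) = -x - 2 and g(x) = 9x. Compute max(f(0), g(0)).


f(0) = -2
g(0) = 0
max = 0

0


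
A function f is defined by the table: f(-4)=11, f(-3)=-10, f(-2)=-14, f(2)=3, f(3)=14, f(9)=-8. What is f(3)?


Reading from the table at x = 3

14


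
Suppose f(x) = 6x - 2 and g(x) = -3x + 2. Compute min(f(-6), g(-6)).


f(-6) = -38
g(-6) = 20
min = -38

-38


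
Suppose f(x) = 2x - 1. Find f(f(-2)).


f(-2) = -5
f(-5) = -11

-11


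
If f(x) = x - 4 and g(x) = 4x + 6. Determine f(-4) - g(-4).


f(-4) = -8
g(-4) = -10
Difference = 2

2


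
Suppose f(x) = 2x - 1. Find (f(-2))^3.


f(-2) = -5
(-5)^3 = -125

-125


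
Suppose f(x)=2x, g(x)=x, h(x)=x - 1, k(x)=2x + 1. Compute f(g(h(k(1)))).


k(1) = 3
h(3) = 2
g(2) = 2
f(2) = 4

4


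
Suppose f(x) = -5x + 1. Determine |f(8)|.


f(8) = -39
|-39| = 39

39


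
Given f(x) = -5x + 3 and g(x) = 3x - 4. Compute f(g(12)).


g(12) = 32
f(32) = -157

-157


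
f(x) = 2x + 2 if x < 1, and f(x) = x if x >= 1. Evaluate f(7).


7


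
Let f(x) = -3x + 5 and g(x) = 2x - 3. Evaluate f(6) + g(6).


f(6) = -13
g(6) = 9
Sum = -4

-4


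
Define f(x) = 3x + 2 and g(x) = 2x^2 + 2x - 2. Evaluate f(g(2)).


g(2) = 10
f(10) = 32

32


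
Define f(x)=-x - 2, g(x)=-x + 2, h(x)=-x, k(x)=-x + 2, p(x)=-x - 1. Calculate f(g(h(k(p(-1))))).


p(-1) = 0
k(0) = 2
h(2) = -2
g(-2) = 4
f(4) = -6

-6


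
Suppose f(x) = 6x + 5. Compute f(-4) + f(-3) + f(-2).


f(-4) = -19
f(-3) = -13
f(-2) = -7
Sum = -39

-39


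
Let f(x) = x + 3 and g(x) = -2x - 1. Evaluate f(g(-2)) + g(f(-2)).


f(g(-2)) = 6
g(f(-2)) = -3
Sum = 3

3


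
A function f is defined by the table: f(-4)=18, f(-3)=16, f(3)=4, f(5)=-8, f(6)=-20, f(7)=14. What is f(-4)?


18


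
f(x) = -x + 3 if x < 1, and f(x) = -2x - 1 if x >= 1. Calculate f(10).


10 satisfies x >= 1
f(10) = -21

-21


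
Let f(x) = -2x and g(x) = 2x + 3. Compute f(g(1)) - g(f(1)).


f(g(1)) = -10
g(f(1)) = -1
Difference = -9

-9


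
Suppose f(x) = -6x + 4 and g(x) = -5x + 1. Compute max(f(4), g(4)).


f(4) = -20
g(4) = -19
max = -19

-19


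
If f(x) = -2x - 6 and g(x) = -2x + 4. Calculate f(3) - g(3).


-10


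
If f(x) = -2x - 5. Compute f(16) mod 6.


f(16) = -37
-37 mod 6 = 5

5


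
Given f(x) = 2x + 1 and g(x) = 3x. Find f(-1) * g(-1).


3


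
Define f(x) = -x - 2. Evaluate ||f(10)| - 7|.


5


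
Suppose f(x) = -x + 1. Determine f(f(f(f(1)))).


1


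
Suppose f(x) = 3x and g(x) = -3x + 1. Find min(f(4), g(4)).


f(4) = 12
g(4) = -11
min = -11

-11


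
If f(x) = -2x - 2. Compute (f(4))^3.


f(4) = -10
(-10)^3 = -1000

-1000


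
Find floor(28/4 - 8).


-1


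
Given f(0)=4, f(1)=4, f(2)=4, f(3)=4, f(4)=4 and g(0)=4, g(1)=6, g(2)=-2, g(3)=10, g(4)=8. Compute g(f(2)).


f(2) = 4
g(4) = 8

8


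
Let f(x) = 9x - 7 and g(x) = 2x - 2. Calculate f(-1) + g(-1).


f(-1) = -16
g(-1) = -4
Sum = -20

-20


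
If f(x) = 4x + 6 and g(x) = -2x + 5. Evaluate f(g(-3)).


g(-3) = 11
f(11) = 50

50


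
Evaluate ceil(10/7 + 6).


8


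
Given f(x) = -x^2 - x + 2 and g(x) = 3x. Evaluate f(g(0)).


g(0) = 0
f(0) = (-1)*(0)^2 - 1*(0) + 2 = 2

2


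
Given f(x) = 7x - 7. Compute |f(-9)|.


f(-9) = -70
|-70| = 70

70


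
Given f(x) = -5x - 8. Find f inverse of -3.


Solve -5x - 8 = -3
x = (-3 + 8) / (-5) = -1

-1


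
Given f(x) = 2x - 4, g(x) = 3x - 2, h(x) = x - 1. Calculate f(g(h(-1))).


h(-1) = -2
g(-2) = -8
f(-8) = -20

-20


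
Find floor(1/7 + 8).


1/7 = 0.1429
0.1429 + 8 = 8.1429
floor(8.1429) = 8

8


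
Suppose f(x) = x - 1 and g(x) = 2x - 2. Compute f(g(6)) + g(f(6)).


f(g(6)) = 9
g(f(6)) = 8
Sum = 17

17


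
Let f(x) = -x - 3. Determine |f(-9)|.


f(-9) = 6
|6| = 6

6


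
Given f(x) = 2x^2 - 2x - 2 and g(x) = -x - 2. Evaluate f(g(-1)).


g(-1) = -1
f(-1) = 2*(-1)^2 - 2*(-1) - 2 = 2

2


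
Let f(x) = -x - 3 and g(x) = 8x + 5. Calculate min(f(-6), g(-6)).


f(-6) = 3
g(-6) = -43
min = -43

-43


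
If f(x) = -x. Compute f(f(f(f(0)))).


f(0) = 0
f(0) = 0
f(0) = 0
f(0) = 0

0


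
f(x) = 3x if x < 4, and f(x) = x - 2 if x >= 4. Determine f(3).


3 satisfies x < 4
f(3) = 9

9


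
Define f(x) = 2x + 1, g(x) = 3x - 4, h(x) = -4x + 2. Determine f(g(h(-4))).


h(-4) = 18
g(18) = 50
f(50) = 101

101


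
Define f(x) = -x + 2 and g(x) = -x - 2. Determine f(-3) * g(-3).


f(-3) = 5
g(-3) = 1
Product = 5

5


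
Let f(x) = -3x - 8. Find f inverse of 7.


Solve -3x - 8 = 7
x = (7 + 8) / (-3) = -5

-5


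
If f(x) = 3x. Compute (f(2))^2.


f(2) = 6
(6)^2 = 36

36


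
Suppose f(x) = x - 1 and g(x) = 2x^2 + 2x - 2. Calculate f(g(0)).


-3


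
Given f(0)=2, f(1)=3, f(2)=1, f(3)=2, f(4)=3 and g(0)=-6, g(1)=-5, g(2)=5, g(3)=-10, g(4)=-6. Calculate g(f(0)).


f(0) = 2
g(2) = 5

5


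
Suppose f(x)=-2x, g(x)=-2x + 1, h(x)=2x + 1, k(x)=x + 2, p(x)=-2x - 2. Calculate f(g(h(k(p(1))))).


p(1) = -4
k(-4) = -2
h(-2) = -3
g(-3) = 7
f(7) = -14

-14


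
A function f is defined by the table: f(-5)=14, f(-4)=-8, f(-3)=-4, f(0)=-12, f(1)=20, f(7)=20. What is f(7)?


20


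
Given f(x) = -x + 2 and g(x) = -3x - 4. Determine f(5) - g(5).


16


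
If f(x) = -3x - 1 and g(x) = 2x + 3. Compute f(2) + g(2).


f(2) = -7
g(2) = 7
Sum = 0

0


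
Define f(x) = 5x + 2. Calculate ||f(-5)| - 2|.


21


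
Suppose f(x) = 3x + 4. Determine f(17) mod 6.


f(17) = 55
55 mod 6 = 1

1


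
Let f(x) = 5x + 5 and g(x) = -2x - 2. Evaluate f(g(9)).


g(9) = -20
f(-20) = -95

-95


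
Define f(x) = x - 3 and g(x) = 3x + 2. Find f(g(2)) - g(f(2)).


f(g(2)) = 5
g(f(2)) = -1
Difference = 6

6


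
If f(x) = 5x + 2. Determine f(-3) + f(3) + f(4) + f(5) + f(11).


f(-3) = -13
f(3) = 17
f(4) = 22
f(5) = 27
f(11) = 57
Sum = 110

110


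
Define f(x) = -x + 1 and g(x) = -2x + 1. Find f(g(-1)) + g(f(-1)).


f(g(-1)) = -2
g(f(-1)) = -3
Sum = -5

-5


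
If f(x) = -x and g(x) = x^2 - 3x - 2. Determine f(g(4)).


g(4) = 2
f(2) = -2

-2


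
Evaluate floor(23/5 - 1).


23/5 = 4.6
4.6 - 1 = 3.6
floor(3.6) = 3

3


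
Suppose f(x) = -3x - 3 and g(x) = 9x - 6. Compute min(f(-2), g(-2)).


f(-2) = 3
g(-2) = -24
min = -24

-24


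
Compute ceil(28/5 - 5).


28/5 = 5.6
5.6 - 5 = 0.6
ceil(0.6) = 1

1


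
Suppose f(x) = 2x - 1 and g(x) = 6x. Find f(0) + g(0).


f(0) = -1
g(0) = 0
Sum = -1

-1


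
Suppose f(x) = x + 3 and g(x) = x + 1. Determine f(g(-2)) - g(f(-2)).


0


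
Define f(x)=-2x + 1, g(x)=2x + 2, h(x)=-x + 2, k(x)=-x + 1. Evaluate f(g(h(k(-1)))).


k(-1) = 2
h(2) = 0
g(0) = 2
f(2) = -3

-3


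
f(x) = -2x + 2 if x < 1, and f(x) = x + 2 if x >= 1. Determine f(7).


7 satisfies x >= 1
f(7) = 9

9


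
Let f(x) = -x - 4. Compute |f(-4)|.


0


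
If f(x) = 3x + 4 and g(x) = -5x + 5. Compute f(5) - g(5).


f(5) = 19
g(5) = -20
Difference = 39

39


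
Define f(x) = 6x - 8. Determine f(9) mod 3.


f(9) = 46
46 mod 3 = 1

1


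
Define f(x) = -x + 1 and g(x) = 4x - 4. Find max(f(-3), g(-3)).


f(-3) = 4
g(-3) = -16
max = 4

4


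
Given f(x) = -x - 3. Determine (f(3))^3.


f(3) = -6
(-6)^3 = -216

-216


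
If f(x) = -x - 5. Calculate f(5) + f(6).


f(5) = -10
f(6) = -11
Sum = -21

-21


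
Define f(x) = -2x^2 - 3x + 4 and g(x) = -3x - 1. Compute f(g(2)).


g(2) = -7
f(-7) = (-2)*(-7)^2 - 3*(-7) + 4 = -73

-73


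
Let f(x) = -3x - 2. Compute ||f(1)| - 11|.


f(1) = -5
|-5| = 5
|5 - 11| = 6

6


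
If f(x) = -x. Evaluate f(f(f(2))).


f(2) = -2
f(-2) = 2
f(2) = -2

-2


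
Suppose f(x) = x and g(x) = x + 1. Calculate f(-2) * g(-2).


f(-2) = -2
g(-2) = -1
Product = 2

2


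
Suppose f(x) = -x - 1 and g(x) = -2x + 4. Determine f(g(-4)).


g(-4) = 12
f(12) = -13

-13


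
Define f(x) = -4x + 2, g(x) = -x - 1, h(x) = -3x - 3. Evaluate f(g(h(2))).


h(2) = -9
g(-9) = 8
f(8) = -30

-30


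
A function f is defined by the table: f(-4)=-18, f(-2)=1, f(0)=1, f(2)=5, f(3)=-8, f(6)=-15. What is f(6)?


Reading from the table at x = 6

-15


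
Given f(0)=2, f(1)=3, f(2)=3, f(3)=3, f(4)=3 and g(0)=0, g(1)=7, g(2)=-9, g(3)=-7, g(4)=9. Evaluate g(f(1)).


f(1) = 3
g(3) = -7

-7


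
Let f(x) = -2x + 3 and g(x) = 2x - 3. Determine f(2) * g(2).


f(2) = -1
g(2) = 1
Product = -1

-1


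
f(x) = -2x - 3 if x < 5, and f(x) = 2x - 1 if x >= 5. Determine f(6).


6 satisfies x >= 5
f(6) = 11

11


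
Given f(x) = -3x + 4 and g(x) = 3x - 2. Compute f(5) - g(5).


f(5) = -11
g(5) = 13
Difference = -24

-24


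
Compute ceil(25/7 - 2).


25/7 = 3.5714
3.5714 - 2 = 1.5714
ceil(1.5714) = 2

2


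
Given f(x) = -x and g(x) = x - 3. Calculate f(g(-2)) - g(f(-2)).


6


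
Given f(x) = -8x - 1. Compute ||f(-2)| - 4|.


11


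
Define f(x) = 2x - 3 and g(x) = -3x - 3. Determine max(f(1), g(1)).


f(1) = -1
g(1) = -6
max = -1

-1


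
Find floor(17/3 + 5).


17/3 = 5.6667
5.6667 + 5 = 10.6667
floor(10.6667) = 10

10


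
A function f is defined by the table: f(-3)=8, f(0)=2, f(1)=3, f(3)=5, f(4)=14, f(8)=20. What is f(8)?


Reading from the table at x = 8

20


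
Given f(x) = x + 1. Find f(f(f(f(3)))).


f(3) = 4
f(4) = 5
f(5) = 6
f(6) = 7

7


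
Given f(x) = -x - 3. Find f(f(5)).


f(5) = -8
f(-8) = 5

5


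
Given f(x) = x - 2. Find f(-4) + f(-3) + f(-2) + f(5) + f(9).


-5


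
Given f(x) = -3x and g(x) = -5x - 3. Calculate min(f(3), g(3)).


f(3) = -9
g(3) = -18
min = -18

-18


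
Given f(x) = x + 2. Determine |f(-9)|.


f(-9) = -7
|-7| = 7

7


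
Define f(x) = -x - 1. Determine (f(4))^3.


f(4) = -5
(-5)^3 = -125

-125


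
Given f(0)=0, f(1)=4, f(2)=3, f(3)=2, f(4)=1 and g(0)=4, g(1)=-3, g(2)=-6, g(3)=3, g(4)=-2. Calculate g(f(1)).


f(1) = 4
g(4) = -2

-2


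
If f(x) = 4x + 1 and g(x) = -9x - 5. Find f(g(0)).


g(0) = -5
f(-5) = -19

-19


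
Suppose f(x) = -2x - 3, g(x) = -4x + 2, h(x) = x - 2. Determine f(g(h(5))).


h(5) = 3
g(3) = -10
f(-10) = 17

17


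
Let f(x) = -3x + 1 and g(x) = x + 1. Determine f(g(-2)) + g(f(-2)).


f(g(-2)) = 4
g(f(-2)) = 8
Sum = 12

12


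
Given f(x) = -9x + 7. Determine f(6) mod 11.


f(6) = -47
-47 mod 11 = 8

8


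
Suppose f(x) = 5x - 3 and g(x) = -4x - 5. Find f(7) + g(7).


f(7) = 32
g(7) = -33
Sum = -1

-1


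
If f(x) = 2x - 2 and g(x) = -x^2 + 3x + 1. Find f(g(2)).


g(2) = 3
f(3) = 4

4


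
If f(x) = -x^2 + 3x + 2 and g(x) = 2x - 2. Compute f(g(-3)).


g(-3) = -8
f(-8) = (-1)*(-8)^2 + 3*(-8) + 2 = -86

-86


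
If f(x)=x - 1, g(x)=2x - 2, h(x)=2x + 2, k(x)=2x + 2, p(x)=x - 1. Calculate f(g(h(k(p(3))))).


p(3) = 2
k(2) = 6
h(6) = 14
g(14) = 26
f(26) = 25

25


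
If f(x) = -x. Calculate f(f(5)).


f(5) = -5
f(-5) = 5

5


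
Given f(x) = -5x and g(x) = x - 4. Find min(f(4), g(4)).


f(4) = -20
g(4) = 0
min = -20

-20


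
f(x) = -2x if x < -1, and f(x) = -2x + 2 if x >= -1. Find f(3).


3 satisfies x >= -1
f(3) = -4

-4


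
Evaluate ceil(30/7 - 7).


30/7 = 4.2857
4.2857 - 7 = -2.7143
ceil(-2.7143) = -2

-2


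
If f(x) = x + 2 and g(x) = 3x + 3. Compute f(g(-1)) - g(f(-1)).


f(g(-1)) = 2
g(f(-1)) = 6
Difference = -4

-4


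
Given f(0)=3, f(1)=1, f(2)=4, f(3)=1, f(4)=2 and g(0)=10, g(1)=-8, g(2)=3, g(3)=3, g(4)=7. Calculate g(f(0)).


f(0) = 3
g(3) = 3

3


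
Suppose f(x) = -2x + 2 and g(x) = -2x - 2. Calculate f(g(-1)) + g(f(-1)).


f(g(-1)) = 2
g(f(-1)) = -10
Sum = -8

-8


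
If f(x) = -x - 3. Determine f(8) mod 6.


1


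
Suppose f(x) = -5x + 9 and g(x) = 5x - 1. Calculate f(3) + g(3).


f(3) = -6
g(3) = 14
Sum = 8

8


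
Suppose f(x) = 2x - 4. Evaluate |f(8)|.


f(8) = 12
|12| = 12

12


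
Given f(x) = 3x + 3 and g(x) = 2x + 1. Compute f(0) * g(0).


f(0) = 3
g(0) = 1
Product = 3

3


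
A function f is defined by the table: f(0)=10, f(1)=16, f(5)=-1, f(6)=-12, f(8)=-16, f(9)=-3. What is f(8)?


Reading from the table at x = 8

-16


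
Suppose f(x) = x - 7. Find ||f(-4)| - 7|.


f(-4) = -11
|-11| = 11
|11 - 7| = 4

4


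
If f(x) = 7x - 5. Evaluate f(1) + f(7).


f(1) = 2
f(7) = 44
Sum = 46

46


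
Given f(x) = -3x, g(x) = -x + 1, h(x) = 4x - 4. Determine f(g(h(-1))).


-27


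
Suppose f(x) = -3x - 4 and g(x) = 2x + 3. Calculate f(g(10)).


-73


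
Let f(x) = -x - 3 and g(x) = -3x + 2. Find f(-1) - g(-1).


f(-1) = -2
g(-1) = 5
Difference = -7

-7


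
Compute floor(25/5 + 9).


25/5 = 5
5 + 9 = 14
floor(14) = 14

14


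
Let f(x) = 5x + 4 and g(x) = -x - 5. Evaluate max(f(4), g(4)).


f(4) = 24
g(4) = -9
max = 24

24


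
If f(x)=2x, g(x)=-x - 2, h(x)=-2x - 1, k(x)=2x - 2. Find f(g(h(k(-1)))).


k(-1) = -4
h(-4) = 7
g(7) = -9
f(-9) = -18

-18


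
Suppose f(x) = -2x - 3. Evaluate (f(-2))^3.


f(-2) = 1
(1)^3 = 1

1


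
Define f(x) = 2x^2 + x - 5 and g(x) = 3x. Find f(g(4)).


g(4) = 12
f(12) = 2*(12)^2 + 1*(12) - 5 = 295

295


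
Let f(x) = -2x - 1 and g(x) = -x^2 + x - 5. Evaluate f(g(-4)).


g(-4) = -25
f(-25) = 49

49


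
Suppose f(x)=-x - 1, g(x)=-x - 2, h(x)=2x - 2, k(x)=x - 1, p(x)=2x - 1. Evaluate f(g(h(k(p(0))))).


-5


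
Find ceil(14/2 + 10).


14/2 = 7
7 + 10 = 17
ceil(17) = 17

17


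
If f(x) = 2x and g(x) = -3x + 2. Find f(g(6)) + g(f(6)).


f(g(6)) = -32
g(f(6)) = -34
Sum = -66

-66


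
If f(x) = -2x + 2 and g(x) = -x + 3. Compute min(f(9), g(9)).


f(9) = -16
g(9) = -6
min = -16

-16


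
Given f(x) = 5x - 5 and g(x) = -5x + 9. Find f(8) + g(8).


4


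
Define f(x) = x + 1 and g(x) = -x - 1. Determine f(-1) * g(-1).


0


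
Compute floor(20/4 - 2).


20/4 = 5
5 - 2 = 3
floor(3) = 3

3


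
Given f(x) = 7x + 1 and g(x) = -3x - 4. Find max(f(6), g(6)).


f(6) = 43
g(6) = -22
max = 43

43


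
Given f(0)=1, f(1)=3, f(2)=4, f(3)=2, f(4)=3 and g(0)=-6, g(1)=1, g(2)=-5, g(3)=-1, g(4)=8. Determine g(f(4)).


-1


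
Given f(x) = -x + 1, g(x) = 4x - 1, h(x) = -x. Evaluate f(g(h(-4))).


h(-4) = 4
g(4) = 15
f(15) = -14

-14


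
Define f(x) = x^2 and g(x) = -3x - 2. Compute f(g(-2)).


g(-2) = 4
f(4) = 1*(4)^2 = 16

16


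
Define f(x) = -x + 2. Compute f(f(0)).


f(0) = 2
f(2) = 0

0


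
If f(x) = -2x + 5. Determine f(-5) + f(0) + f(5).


15


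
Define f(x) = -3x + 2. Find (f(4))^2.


f(4) = -10
(-10)^2 = 100

100


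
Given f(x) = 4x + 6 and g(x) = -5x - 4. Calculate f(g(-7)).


130


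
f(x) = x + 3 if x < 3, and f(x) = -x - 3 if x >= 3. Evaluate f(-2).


1


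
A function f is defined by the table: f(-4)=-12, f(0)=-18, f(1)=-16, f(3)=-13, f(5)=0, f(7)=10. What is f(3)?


Reading from the table at x = 3

-13


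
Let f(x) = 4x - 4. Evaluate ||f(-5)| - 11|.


f(-5) = -24
|-24| = 24
|24 - 11| = 13

13


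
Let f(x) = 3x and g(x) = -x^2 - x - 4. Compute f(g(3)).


-48


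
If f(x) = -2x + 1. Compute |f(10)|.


f(10) = -19
|-19| = 19

19


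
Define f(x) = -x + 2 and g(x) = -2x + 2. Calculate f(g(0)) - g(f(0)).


2
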